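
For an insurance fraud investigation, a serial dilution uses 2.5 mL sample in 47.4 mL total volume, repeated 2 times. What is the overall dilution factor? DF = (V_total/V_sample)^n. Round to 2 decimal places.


Dilution factor calculation:
Single dilution = V_total / V_sample = 47.4 / 2.5 ≈ 18.96
Number of dilutions = 2
Total DF = (47.4 / 2.5)^2 (full precision, rounded at the end) = 359.48

359.48


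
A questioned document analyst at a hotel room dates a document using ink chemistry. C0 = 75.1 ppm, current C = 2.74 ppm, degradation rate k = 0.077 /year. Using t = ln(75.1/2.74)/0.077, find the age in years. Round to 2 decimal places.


Document age estimation:
C0/C = 75.1 / 2.74 = 27.408759
ln(C0/C) = 3.310863
t = 3.310863 / 0.077 = 43.00 years

43.00


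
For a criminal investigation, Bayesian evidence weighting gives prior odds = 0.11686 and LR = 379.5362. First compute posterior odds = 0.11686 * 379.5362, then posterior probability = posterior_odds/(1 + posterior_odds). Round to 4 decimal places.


Bayesian evidence evaluation:
Posterior odds = prior_odds * LR = 0.11686 * 379.5362 = 44.3526
Posterior probability = posterior_odds / (1 + posterior_odds)
= 44.3526 / (1 + 44.3526)
= 44.3526 / 45.3526
= 0.9780

0.9780


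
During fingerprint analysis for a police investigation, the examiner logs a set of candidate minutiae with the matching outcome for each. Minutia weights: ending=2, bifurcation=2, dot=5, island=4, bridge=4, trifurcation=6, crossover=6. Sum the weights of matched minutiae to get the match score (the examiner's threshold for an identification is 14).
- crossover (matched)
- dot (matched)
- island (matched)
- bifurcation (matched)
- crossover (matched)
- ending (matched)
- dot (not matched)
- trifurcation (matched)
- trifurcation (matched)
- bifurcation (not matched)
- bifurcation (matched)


Weighted minutiae match score:
  crossover: matched, +6 (running total 6)
  dot: matched, +5 (running total 11)
  island: matched, +4 (running total 15)
  bifurcation: matched, +2 (running total 17)
  crossover: matched, +6 (running total 23)
  ending: matched, +2 (running total 25)
  dot: not matched, +0
  trifurcation: matched, +6 (running total 31)
  trifurcation: matched, +6 (running total 37)
  bifurcation: not matched, +0
  bifurcation: matched, +2 (running total 39)
Total score = 39
Threshold = 14; verdict = identification

39


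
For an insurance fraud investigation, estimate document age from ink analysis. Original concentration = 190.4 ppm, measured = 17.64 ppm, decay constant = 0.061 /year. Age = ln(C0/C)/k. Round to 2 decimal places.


Document age estimation:
C0/C = 190.4 / 17.64 = 10.793651
ln(C0/C) = 2.378958
t = 2.378958 / 0.061 = 39.00 years

39.00


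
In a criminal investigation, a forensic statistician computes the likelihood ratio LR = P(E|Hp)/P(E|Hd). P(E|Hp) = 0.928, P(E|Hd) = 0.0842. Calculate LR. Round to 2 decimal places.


Likelihood ratio calculation:
LR = P(E|Hp) / P(E|Hd)
LR = 0.928 / 0.0842
LR = 11.02

11.02


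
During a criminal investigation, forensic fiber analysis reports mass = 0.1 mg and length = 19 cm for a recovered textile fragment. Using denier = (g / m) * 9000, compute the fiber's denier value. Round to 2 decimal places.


Denier calculation:
Mass in grams = 0.1 mg / 1000 = 0.0001 g
Length in meters = 19 cm / 100 = 0.19 m
Linear density = mass / length = 0.0001 / 0.19 = 0.00052632 g/m
Denier = (g/m) * 9000 = 0.00052632 * 9000 = 4.74

4.74


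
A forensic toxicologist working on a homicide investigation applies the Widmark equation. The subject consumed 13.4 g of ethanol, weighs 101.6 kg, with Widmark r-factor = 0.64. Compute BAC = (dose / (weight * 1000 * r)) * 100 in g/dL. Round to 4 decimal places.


Applying the Widmark formula:
BAC = (dose_g / (body_wt * 1000 * r)) * 100
Denominator = 101.6 * 1000 * 0.64 = 65024
BAC = (13.4 / 65024) * 100
BAC = 0.0206 g/dL

0.0206


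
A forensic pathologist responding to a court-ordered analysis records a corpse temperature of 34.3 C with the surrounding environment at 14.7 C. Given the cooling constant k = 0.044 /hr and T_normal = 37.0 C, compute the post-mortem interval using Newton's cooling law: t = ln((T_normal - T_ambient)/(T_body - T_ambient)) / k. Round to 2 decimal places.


Using Newton's law of cooling:
t = ln((T_normal - T_ambient) / (T_body - T_ambient)) / k
T_normal - T_ambient = 22.3
T_body - T_ambient = 19.6
Ratio = 1.137755
ln(ratio) = 0.129057
t = 0.129057 / 0.044 = 2.93 hours

2.93


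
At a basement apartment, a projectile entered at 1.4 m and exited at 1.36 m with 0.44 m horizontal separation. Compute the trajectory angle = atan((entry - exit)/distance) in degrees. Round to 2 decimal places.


Bullet trajectory angle:
Height difference = 1.4 - 1.36 = 0.04 m
angle = atan(0.04 / 0.44)
angle = atan(0.090909)
angle = 5.19 degrees

5.19


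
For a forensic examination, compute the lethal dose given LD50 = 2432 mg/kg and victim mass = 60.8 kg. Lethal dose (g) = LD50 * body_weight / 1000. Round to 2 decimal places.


Lethal dose calculation:
Lethal dose = LD50 * body_weight / 1000
= 2432 * 60.8 / 1000
= 147865.6 / 1000
= 147.87 g

147.87


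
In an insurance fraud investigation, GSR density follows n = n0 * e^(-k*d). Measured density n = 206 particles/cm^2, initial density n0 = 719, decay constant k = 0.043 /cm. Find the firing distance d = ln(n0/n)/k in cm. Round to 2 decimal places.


GSR distance calculation:
n0/n = 719 / 206 = 3.490291
ln(n0/n) = 1.249985
d = 1.249985 / 0.043 = 29.07 cm

29.07


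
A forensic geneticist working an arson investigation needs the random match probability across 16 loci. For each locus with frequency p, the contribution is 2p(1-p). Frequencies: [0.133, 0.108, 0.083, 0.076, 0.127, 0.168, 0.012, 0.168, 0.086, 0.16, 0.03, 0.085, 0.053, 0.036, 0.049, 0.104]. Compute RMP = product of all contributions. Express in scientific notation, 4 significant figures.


Computing RMP for 16 loci:
Locus 1: 2 * 0.133 * 0.867 = 0.230622
Locus 2: 2 * 0.108 * 0.892 = 0.192672
Locus 3: 2 * 0.083 * 0.917 = 0.152222
Locus 4: 2 * 0.076 * 0.924 = 0.140448
Locus 5: 2 * 0.127 * 0.873 = 0.221742
Locus 6: 2 * 0.168 * 0.832 = 0.279552
Locus 7: 2 * 0.012 * 0.988 = 0.023712
Locus 8: 2 * 0.168 * 0.832 = 0.279552
Locus 9: 2 * 0.086 * 0.914 = 0.157208
Locus 10: 2 * 0.16 * 0.84 = 0.2688
Locus 11: 2 * 0.03 * 0.97 = 0.0582
Locus 12: 2 * 0.085 * 0.915 = 0.15555
Locus 13: 2 * 0.053 * 0.947 = 0.100382
Locus 14: 2 * 0.036 * 0.964 = 0.069408
Locus 15: 2 * 0.049 * 0.951 = 0.093198
Locus 16: 2 * 0.104 * 0.896 = 0.186368
RMP = 1.807e-14

1.807e-14


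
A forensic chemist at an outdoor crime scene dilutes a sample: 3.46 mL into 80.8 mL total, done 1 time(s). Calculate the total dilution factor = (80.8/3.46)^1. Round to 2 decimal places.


Dilution factor calculation:
Single dilution = V_total / V_sample = 80.8 / 3.46 ≈ 23.352601
Number of dilutions = 1
Total DF = (80.8 / 3.46)^1 (full precision, rounded at the end) = 23.35

23.35


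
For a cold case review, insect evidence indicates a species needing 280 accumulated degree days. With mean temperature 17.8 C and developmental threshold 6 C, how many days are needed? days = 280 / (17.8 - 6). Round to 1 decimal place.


Insect development time:
Effective temperature = avg_temp - T_base = 17.8 - 6 = 11.8 C
Days = ADD / effective_temp = 280 / 11.8 = 23.7 days

23.7


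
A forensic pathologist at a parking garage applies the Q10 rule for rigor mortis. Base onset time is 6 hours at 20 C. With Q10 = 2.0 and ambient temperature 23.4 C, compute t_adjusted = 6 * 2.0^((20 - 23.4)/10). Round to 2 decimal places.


Rigor mortis time adjustment:
Exponent = (T_ref - T_actual) / 10 = (20 - 23.4) / 10 = -0.34
Q10 factor = 2.0^-0.34 = 0.79004
t_adjusted = 6 * 0.79004 = 4.74 hours

4.74


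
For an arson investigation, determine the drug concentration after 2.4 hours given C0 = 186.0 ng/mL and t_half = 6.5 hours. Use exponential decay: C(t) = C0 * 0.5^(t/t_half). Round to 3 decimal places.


Drug concentration decay:
Number of half-lives = t / t_half = 2.4 / 6.5 = 0.369231
Decay factor = 0.5^0.369231 = 0.77419506
C(t) = 186.0 * 0.77419506 = 144.000 ng/mL

144.000


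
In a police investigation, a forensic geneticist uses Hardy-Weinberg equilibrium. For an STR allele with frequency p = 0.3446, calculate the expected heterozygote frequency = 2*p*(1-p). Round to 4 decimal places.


Hardy-Weinberg heterozygote frequency:
q = 1 - p = 1 - 0.3446 = 0.6554
2pq = 2 * 0.3446 * 0.6554 = 0.4517

0.4517


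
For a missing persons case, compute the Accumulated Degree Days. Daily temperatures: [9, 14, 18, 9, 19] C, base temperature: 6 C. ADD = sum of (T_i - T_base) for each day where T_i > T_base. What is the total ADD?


Computing ADD day by day:
Day 1: max(0, 9 - 6) = 3
Day 2: max(0, 14 - 6) = 8
Day 3: max(0, 18 - 6) = 12
Day 4: max(0, 9 - 6) = 3
Day 5: max(0, 19 - 6) = 13
Total ADD = 39

39


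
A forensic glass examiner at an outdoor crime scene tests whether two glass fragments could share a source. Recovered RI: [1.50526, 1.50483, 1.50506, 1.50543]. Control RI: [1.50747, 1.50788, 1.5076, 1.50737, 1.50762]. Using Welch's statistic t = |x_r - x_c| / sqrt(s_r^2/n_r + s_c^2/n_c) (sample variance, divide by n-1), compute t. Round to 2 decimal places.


Welch's t-criterion for glass RI comparison:
Recovered mean = sum / n_r = 6.02058 / 4 = 1.505145
Control mean = sum / n_c = 7.53794 / 5 = 1.507588
Recovered sample variance s_r^2 = 6.69667e-08
Control sample variance s_c^2 = 3.697e-08
Welch SE (unpooled) = sqrt(s_r^2/n_r + s_c^2/n_c) = sqrt(1.67417e-08 + 7.394e-09) = sqrt(2.41357e-08) = 0.000155357
|mean_r - mean_c| = 0.002443
t = 0.002443 / 0.000155357 = 15.73

15.73


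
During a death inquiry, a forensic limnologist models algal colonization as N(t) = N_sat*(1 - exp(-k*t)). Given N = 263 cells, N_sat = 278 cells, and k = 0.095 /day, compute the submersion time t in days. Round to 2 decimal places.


PMSI from diatom colonization curve:
N / N_sat = 263 / 278 = 0.946043
1 - N/N_sat = 0.053957
ln(1 - N/N_sat) = -2.919568
t = -ln(1 - N/N_sat) / k = -(-2.919568) / 0.095 = 30.73 days

30.73


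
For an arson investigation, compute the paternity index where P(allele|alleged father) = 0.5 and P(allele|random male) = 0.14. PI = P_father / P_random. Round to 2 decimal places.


Paternity Index calculation:
PI = P(allele|father) / P(allele|random)
PI = 0.5 / 0.14
PI = 3.57

3.57


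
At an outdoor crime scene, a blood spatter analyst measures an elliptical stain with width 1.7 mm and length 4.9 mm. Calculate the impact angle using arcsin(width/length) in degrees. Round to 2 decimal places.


Blood spatter impact angle calculation:
width / length = 1.7 / 4.9 = 0.346939
angle = arcsin(0.346939)
angle = 20.30 degrees

20.30


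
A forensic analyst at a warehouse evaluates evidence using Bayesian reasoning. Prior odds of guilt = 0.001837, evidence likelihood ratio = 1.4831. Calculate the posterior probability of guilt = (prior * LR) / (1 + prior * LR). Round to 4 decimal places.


Bayesian evidence evaluation:
Posterior odds = prior_odds * LR = 0.001837 * 1.4831 = 0.002724455
Posterior probability = posterior_odds / (1 + posterior_odds)
= 0.002724455 / (1 + 0.002724455)
= 0.002724455 / 1.002724455
= 0.0027

0.0027


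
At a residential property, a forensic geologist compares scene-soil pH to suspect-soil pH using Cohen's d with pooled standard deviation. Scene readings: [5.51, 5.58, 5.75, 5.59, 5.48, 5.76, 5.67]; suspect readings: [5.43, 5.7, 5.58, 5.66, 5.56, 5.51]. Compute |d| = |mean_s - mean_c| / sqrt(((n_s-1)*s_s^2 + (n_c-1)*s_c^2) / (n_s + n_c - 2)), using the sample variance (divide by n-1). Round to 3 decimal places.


Pooled-variance Cohen's d for soil pH comparison:
Scene mean = 39.34 / 7 = 5.62
Suspect mean = 33.44 / 6 = 5.573333
Scene sample variance s_s^2 = 0.0122
Suspect sample variance s_c^2 = 0.009667
Pooled variance = ((n_s-1)*s_s^2 + (n_c-1)*s_c^2) / (n_s + n_c - 2) = 0.011048
Pooled SD = sqrt(0.011048) = 0.105109
Mean difference = 0.046667
|d| = |0.046667| / 0.105109 = 0.444

0.444


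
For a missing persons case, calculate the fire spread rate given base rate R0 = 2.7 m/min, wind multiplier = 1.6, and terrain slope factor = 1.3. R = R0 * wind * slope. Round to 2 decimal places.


Fire spread rate calculation:
R = R0 * wind_factor * slope_factor
= 2.7 * 1.6 * 1.3
= 4.32 * 1.3
= 5.62 m/min

5.62


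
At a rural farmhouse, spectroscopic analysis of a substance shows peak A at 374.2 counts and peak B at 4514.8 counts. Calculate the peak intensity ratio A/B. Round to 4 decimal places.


Spectral peak ratio:
Peak A = 374.2 counts
Peak B = 4514.8 counts
Ratio = 374.2 / 4514.8 = 0.0829

0.0829


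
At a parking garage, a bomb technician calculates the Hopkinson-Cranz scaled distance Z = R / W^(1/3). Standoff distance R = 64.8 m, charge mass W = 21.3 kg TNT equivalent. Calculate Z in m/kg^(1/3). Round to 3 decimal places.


Scaled distance calculation:
W^(1/3) = 21.3^(1/3) = 2.772
Z = R / W^(1/3) = 64.8 / 2.772
Z = 23.377 m/kg^(1/3)

23.377


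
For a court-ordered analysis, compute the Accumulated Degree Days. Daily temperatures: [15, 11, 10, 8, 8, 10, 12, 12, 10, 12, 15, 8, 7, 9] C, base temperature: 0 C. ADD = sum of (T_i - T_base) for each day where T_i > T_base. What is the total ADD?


Computing ADD day by day:
Day 1: max(0, 15 - 0) = 15
Day 2: max(0, 11 - 0) = 11
Day 3: max(0, 10 - 0) = 10
Day 4: max(0, 8 - 0) = 8
Day 5: max(0, 8 - 0) = 8
Day 6: max(0, 10 - 0) = 10
Day 7: max(0, 12 - 0) = 12
Day 8: max(0, 12 - 0) = 12
Day 9: max(0, 10 - 0) = 10
Day 10: max(0, 12 - 0) = 12
Day 11: max(0, 15 - 0) = 15
Day 12: max(0, 8 - 0) = 8
Day 13: max(0, 7 - 0) = 7
Day 14: max(0, 9 - 0) = 9
Total ADD = 147

147


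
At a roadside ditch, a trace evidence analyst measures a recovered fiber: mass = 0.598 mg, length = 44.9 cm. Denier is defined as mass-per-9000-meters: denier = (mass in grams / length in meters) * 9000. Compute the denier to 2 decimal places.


Denier calculation:
Mass in grams = 0.598 mg / 1000 = 0.000598 g
Length in meters = 44.9 cm / 100 = 0.449 m
Linear density = mass / length = 0.000598 / 0.449 = 0.00133185 g/m
Denier = (g/m) * 9000 = 0.00133185 * 9000 = 11.99

11.99


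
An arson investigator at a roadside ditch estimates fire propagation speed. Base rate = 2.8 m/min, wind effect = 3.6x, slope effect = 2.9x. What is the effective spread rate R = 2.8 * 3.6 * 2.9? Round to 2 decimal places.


Fire spread rate calculation:
R = R0 * wind_factor * slope_factor
= 2.8 * 3.6 * 2.9
= 10.08 * 2.9
= 29.23 m/min

29.23


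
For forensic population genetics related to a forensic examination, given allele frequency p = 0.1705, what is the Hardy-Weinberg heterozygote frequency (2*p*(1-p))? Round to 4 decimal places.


Hardy-Weinberg heterozygote frequency:
q = 1 - p = 1 - 0.1705 = 0.8295
2pq = 2 * 0.1705 * 0.8295 = 0.2829

0.2829


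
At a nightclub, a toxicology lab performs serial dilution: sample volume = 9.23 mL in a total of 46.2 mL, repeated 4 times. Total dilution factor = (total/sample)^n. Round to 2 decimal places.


Dilution factor calculation:
Single dilution = V_total / V_sample = 46.2 / 9.23 ≈ 5.005417
Number of dilutions = 4
Total DF = (46.2 / 9.23)^4 (full precision, rounded at the end) = 627.71

627.71


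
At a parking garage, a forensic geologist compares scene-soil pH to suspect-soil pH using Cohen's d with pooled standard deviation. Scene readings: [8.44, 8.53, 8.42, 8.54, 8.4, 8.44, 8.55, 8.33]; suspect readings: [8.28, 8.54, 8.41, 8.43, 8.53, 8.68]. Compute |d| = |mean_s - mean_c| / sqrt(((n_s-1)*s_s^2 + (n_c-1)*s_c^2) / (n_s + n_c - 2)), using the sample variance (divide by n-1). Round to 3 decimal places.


Pooled-variance Cohen's d for soil pH comparison:
Scene mean = 67.65 / 8 = 8.45625
Suspect mean = 50.87 / 6 = 8.478333
Scene sample variance s_s^2 = 0.006027
Suspect sample variance s_c^2 = 0.018697
Pooled variance = ((n_s-1)*s_s^2 + (n_c-1)*s_c^2) / (n_s + n_c - 2) = 0.011306
Pooled SD = sqrt(0.011306) = 0.10633
Mean difference = -0.022083
|d| = |-0.022083| / 0.10633 = 0.208

0.208


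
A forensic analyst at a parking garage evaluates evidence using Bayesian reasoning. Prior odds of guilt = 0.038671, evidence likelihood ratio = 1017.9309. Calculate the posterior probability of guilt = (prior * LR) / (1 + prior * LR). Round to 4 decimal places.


Bayesian evidence evaluation:
Posterior odds = prior_odds * LR = 0.038671 * 1017.9309 = 39.36441
Posterior probability = posterior_odds / (1 + posterior_odds)
= 39.36441 / (1 + 39.36441)
= 39.36441 / 40.36441
= 0.9752

0.9752


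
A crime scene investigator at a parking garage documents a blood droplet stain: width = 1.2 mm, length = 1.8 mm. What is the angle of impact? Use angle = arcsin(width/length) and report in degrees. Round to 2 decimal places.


Blood spatter impact angle calculation:
width / length = 1.2 / 1.8 = 0.666667
angle = arcsin(0.666667)
angle = 41.81 degrees

41.81


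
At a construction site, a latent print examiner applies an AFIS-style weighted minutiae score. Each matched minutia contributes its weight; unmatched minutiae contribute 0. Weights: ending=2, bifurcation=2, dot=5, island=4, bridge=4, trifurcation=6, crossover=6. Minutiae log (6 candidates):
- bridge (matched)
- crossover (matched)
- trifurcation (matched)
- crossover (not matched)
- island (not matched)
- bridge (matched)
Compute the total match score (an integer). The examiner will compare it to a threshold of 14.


Weighted minutiae match score:
  bridge: matched, +4 (running total 4)
  crossover: matched, +6 (running total 10)
  trifurcation: matched, +6 (running total 16)
  crossover: not matched, +0
  island: not matched, +0
  bridge: matched, +4 (running total 20)
Total score = 20
Threshold = 14; verdict = identification

20


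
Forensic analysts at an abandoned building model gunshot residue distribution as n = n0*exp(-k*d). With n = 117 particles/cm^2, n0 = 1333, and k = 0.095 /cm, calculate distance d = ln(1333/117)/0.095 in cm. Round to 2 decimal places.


GSR distance calculation:
n0/n = 1333 / 117 = 11.393162
ln(n0/n) = 2.433013
d = 2.433013 / 0.095 = 25.61 cm

25.61


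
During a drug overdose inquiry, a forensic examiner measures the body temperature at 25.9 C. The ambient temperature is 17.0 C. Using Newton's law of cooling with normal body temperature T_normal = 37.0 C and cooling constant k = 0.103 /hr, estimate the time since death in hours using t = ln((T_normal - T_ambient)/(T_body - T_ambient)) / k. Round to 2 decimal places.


Using Newton's law of cooling:
t = ln((T_normal - T_ambient) / (T_body - T_ambient)) / k
T_normal - T_ambient = 20.0
T_body - T_ambient = 8.9
Ratio = 2.247191
ln(ratio) = 0.809681
t = 0.809681 / 0.103 = 7.86 hours

7.86


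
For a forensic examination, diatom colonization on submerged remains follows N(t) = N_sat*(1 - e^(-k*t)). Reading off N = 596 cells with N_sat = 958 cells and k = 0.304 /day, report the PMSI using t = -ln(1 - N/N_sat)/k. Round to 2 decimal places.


PMSI from diatom colonization curve:
N / N_sat = 596 / 958 = 0.622129
1 - N/N_sat = 0.377871
ln(1 - N/N_sat) = -0.973202
t = -ln(1 - N/N_sat) / k = -(-0.973202) / 0.304 = 3.20 days

3.20


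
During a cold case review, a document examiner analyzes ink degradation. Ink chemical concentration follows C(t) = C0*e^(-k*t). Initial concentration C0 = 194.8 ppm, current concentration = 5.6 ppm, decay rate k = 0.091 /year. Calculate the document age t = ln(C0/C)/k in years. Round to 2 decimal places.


Document age estimation:
C0/C = 194.8 / 5.6 = 34.785714
ln(C0/C) = 3.549207
t = 3.549207 / 0.091 = 39.00 years

39.00


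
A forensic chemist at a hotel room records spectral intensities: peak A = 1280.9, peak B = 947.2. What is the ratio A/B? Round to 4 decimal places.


Spectral peak ratio:
Peak A = 1280.9 counts
Peak B = 947.2 counts
Ratio = 1280.9 / 947.2 = 1.3523

1.3523


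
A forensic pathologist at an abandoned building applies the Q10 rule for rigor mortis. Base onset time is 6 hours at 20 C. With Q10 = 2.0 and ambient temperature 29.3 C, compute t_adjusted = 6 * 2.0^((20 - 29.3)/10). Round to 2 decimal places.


Rigor mortis time adjustment:
Exponent = (T_ref - T_actual) / 10 = (20 - 29.3) / 10 = -0.93
Q10 factor = 2.0^-0.93 = 0.52486
t_adjusted = 6 * 0.52486 = 3.15 hours

3.15


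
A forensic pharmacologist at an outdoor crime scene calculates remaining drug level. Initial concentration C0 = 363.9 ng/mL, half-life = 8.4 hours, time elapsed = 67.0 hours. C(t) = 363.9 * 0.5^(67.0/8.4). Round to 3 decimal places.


Drug concentration decay:
Number of half-lives = t / t_half = 67.0 / 8.4 = 7.97619
Decay factor = 0.5^7.97619 = 0.00397125
C(t) = 363.9 * 0.00397125 = 1.445 ng/mL

1.445


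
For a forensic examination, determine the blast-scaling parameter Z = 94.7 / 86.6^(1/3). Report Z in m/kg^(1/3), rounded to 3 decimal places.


Scaled distance calculation:
W^(1/3) = 86.6^(1/3) = 4.424246
Z = R / W^(1/3) = 94.7 / 4.424246
Z = 21.405 m/kg^(1/3)

21.405


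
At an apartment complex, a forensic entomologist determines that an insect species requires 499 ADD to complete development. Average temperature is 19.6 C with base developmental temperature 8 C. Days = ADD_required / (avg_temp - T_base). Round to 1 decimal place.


Insect development time:
Effective temperature = avg_temp - T_base = 19.6 - 8 = 11.6 C
Days = ADD / effective_temp = 499 / 11.6 = 43.0 days

43.0


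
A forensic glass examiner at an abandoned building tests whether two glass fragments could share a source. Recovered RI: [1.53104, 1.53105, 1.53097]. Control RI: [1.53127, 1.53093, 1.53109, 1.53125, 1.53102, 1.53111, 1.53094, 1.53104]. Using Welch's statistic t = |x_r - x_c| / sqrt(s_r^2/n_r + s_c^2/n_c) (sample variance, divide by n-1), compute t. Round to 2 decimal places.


Welch's t-criterion for glass RI comparison:
Recovered mean = sum / n_r = 4.59306 / 3 = 1.53102
Control mean = sum / n_c = 12.24865 / 8 = 1.5310812
Recovered sample variance s_r^2 = 1.9e-09
Control sample variance s_c^2 = 1.61839e-08
Welch SE (unpooled) = sqrt(s_r^2/n_r + s_c^2/n_c) = sqrt(6.33333e-10 + 2.02299e-09) = sqrt(2.65632e-09) = 5.15395e-05
|mean_r - mean_c| = 6.125e-05
t = 6.125e-05 / 5.15395e-05 = 1.19

1.19


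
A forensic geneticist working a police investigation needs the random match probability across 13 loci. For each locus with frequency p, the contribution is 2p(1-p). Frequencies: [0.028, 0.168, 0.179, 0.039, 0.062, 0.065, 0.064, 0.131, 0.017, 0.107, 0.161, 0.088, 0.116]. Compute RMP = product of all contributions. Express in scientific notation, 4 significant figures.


Computing RMP for 13 loci:
Locus 1: 2 * 0.028 * 0.972 = 0.054432
Locus 2: 2 * 0.168 * 0.832 = 0.279552
Locus 3: 2 * 0.179 * 0.821 = 0.293918
Locus 4: 2 * 0.039 * 0.961 = 0.074958
Locus 5: 2 * 0.062 * 0.938 = 0.116312
Locus 6: 2 * 0.065 * 0.935 = 0.12155
Locus 7: 2 * 0.064 * 0.936 = 0.119808
Locus 8: 2 * 0.131 * 0.869 = 0.227678
Locus 9: 2 * 0.017 * 0.983 = 0.033422
Locus 10: 2 * 0.107 * 0.893 = 0.191102
Locus 11: 2 * 0.161 * 0.839 = 0.270158
Locus 12: 2 * 0.088 * 0.912 = 0.160512
Locus 13: 2 * 0.116 * 0.884 = 0.205088
RMP = 7.344e-12

7.344e-12


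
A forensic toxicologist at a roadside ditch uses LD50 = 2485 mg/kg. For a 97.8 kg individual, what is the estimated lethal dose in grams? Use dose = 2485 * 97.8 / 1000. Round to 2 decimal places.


Lethal dose calculation:
Lethal dose = LD50 * body_weight / 1000
= 2485 * 97.8 / 1000
= 243033 / 1000
= 243.03 g

243.03


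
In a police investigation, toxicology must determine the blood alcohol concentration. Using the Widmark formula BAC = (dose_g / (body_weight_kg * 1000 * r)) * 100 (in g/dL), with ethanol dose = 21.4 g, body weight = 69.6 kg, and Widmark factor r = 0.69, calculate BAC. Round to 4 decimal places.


Applying the Widmark formula:
BAC = (dose_g / (body_wt * 1000 * r)) * 100
Denominator = 69.6 * 1000 * 0.69 = 48024
BAC = (21.4 / 48024) * 100
BAC = 0.0446 g/dL

0.0446


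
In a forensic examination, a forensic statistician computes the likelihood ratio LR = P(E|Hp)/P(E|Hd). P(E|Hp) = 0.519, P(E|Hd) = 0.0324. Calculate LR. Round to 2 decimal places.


Likelihood ratio calculation:
LR = P(E|Hp) / P(E|Hd)
LR = 0.519 / 0.0324
LR = 16.02

16.02


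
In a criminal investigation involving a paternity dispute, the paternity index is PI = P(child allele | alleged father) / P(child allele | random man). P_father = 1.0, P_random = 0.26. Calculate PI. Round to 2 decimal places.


Paternity Index calculation:
PI = P(allele|father) / P(allele|random)
PI = 1.0 / 0.26
PI = 3.85

3.85


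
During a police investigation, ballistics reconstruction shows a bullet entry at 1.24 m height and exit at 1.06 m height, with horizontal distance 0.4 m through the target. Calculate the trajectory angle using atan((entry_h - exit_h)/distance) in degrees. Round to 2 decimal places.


Bullet trajectory angle:
Height difference = 1.24 - 1.06 = 0.18 m
angle = atan(0.18 / 0.4)
angle = atan(0.45)
angle = 24.23 degrees

24.23


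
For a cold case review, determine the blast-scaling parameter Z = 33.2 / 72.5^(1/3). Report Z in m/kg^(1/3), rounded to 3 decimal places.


Scaled distance calculation:
W^(1/3) = 72.5^(1/3) = 4.169775
Z = R / W^(1/3) = 33.2 / 4.169775
Z = 7.962 m/kg^(1/3)

7.962


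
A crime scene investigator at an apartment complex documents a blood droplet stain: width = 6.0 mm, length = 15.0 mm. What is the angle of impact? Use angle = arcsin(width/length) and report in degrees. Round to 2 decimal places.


Blood spatter impact angle calculation:
width / length = 6.0 / 15.0 = 0.4
angle = arcsin(0.4)
angle = 23.58 degrees

23.58


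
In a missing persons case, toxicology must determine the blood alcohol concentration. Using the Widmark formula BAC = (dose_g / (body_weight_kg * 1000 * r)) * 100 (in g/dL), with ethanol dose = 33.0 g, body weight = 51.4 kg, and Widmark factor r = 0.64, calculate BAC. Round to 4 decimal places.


Applying the Widmark formula:
BAC = (dose_g / (body_wt * 1000 * r)) * 100
Denominator = 51.4 * 1000 * 0.64 = 32896
BAC = (33.0 / 32896) * 100
BAC = 0.1003 g/dL

0.1003


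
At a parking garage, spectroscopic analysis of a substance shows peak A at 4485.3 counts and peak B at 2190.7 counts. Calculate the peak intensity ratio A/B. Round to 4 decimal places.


Spectral peak ratio:
Peak A = 4485.3 counts
Peak B = 2190.7 counts
Ratio = 4485.3 / 2190.7 = 2.0474

2.0474


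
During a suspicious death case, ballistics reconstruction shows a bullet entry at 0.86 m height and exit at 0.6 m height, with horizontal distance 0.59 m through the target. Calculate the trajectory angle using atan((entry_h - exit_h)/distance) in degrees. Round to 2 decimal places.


Bullet trajectory angle:
Height difference = 0.86 - 0.6 = 0.26 m
angle = atan(0.26 / 0.59)
angle = atan(0.440678)
angle = 23.78 degrees

23.78


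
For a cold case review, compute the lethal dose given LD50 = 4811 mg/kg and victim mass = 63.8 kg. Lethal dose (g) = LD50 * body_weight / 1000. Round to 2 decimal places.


Lethal dose calculation:
Lethal dose = LD50 * body_weight / 1000
= 4811 * 63.8 / 1000
= 306941.8 / 1000
= 306.94 g

306.94


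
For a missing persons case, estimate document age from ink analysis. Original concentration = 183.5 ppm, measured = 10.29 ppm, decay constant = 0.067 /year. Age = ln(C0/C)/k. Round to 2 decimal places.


Document age estimation:
C0/C = 183.5 / 10.29 = 17.832847
ln(C0/C) = 2.881042
t = 2.881042 / 0.067 = 43.00 years

43.00


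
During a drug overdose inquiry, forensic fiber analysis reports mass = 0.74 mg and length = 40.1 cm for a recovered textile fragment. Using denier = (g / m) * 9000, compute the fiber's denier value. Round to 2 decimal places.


Denier calculation:
Mass in grams = 0.74 mg / 1000 = 0.00074 g
Length in meters = 40.1 cm / 100 = 0.401 m
Linear density = mass / length = 0.00074 / 0.401 = 0.00184539 g/m
Denier = (g/m) * 9000 = 0.00184539 * 9000 = 16.61

16.61


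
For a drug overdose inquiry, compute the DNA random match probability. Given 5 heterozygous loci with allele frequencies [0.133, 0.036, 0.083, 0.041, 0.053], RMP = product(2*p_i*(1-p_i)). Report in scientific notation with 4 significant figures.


Computing RMP for 5 loci:
Locus 1: 2 * 0.133 * 0.867 = 0.230622
Locus 2: 2 * 0.036 * 0.964 = 0.069408
Locus 3: 2 * 0.083 * 0.917 = 0.152222
Locus 4: 2 * 0.041 * 0.959 = 0.078638
Locus 5: 2 * 0.053 * 0.947 = 0.100382
RMP = 1.923e-05

1.923e-05


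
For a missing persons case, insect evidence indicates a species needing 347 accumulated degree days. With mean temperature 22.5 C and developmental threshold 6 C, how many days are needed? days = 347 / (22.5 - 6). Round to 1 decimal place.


Insect development time:
Effective temperature = avg_temp - T_base = 22.5 - 6 = 16.5 C
Days = ADD / effective_temp = 347 / 16.5 = 21.0 days

21.0


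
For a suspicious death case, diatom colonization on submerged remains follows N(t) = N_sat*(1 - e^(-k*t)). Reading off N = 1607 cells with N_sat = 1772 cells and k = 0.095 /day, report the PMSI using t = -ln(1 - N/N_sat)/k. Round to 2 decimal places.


PMSI from diatom colonization curve:
N / N_sat = 1607 / 1772 = 0.906885
1 - N/N_sat = 0.093115
ln(1 - N/N_sat) = -2.37392
t = -ln(1 - N/N_sat) / k = -(-2.37392) / 0.095 = 24.99 days

24.99


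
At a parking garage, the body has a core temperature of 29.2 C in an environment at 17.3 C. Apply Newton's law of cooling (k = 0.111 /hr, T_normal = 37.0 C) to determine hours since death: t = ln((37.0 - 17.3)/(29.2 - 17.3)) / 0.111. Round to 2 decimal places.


Using Newton's law of cooling:
t = ln((T_normal - T_ambient) / (T_body - T_ambient)) / k
T_normal - T_ambient = 19.7
T_body - T_ambient = 11.9
Ratio = 1.655462
ln(ratio) = 0.50408
t = 0.50408 / 0.111 = 4.54 hours

4.54


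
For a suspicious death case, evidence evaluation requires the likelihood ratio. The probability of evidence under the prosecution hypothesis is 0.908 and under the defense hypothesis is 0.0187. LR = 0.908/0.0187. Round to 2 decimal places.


Likelihood ratio calculation:
LR = P(E|Hp) / P(E|Hd)
LR = 0.908 / 0.0187
LR = 48.56

48.56


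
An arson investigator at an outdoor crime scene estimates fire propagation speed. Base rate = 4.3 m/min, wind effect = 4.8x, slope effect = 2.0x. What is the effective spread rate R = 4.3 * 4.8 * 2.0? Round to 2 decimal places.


Fire spread rate calculation:
R = R0 * wind_factor * slope_factor
= 4.3 * 4.8 * 2.0
= 20.64 * 2.0
= 41.28 m/min

41.28


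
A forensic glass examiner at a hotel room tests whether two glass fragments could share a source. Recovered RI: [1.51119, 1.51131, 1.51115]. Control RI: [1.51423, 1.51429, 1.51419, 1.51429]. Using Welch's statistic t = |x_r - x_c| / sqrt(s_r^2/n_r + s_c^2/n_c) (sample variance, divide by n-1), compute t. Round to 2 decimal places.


Welch's t-criterion for glass RI comparison:
Recovered mean = sum / n_r = 4.53365 / 3 = 1.5112167
Control mean = sum / n_c = 6.057 / 4 = 1.51425
Recovered sample variance s_r^2 = 6.93333e-09
Control sample variance s_c^2 = 2.4e-09
Welch SE (unpooled) = sqrt(s_r^2/n_r + s_c^2/n_c) = sqrt(2.31111e-09 + 6e-10) = sqrt(2.91111e-09) = 5.39547e-05
|mean_r - mean_c| = 0.00303333
t = 0.00303333 / 5.39547e-05 = 56.22

56.22


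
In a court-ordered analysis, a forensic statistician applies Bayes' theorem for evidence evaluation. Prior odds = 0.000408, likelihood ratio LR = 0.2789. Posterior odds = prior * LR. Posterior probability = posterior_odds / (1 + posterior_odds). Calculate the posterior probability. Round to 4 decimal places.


Bayesian evidence evaluation:
Posterior odds = prior_odds * LR = 0.000408 * 0.2789 = 0.0001137912
Posterior probability = posterior_odds / (1 + posterior_odds)
= 0.0001137912 / (1 + 0.0001137912)
= 0.0001137912 / 1.0001137912
= 0.0001

0.0001


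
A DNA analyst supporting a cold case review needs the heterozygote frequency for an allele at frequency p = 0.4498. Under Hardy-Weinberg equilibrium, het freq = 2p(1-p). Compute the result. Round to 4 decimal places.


Hardy-Weinberg heterozygote frequency:
q = 1 - p = 1 - 0.4498 = 0.5502
2pq = 2 * 0.4498 * 0.5502 = 0.4950

0.4950


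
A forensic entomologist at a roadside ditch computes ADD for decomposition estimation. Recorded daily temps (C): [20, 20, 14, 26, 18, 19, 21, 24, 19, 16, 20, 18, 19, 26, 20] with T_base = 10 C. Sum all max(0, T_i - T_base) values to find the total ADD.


Computing ADD day by day:
Day 1: max(0, 20 - 10) = 10
Day 2: max(0, 20 - 10) = 10
Day 3: max(0, 14 - 10) = 4
Day 4: max(0, 26 - 10) = 16
Day 5: max(0, 18 - 10) = 8
Day 6: max(0, 19 - 10) = 9
Day 7: max(0, 21 - 10) = 11
Day 8: max(0, 24 - 10) = 14
Day 9: max(0, 19 - 10) = 9
Day 10: max(0, 16 - 10) = 6
Day 11: max(0, 20 - 10) = 10
Day 12: max(0, 18 - 10) = 8
Day 13: max(0, 19 - 10) = 9
Day 14: max(0, 26 - 10) = 16
Day 15: max(0, 20 - 10) = 10
Total ADD = 150

150


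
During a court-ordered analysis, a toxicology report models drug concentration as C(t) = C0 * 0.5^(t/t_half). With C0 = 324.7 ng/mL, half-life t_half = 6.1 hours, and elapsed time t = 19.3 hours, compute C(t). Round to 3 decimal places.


Drug concentration decay:
Number of half-lives = t / t_half = 19.3 / 6.1 = 3.163934
Decay factor = 0.5^3.163934 = 0.11157348
C(t) = 324.7 * 0.11157348 = 36.228 ng/mL

36.228


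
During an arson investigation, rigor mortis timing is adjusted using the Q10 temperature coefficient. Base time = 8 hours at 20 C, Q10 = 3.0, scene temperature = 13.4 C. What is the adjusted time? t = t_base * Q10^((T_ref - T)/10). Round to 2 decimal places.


Rigor mortis time adjustment:
Exponent = (T_ref - T_actual) / 10 = (20 - 13.4) / 10 = 0.66
Q10 factor = 3.0^0.66 = 2.0649
t_adjusted = 8 * 2.0649 = 16.52 hours

16.52


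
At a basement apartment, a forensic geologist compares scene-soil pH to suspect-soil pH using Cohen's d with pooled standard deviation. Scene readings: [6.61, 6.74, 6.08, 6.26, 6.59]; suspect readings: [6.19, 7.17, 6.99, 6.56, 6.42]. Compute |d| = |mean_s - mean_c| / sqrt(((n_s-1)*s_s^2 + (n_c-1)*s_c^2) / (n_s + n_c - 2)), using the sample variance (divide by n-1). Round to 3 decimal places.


Pooled-variance Cohen's d for soil pH comparison:
Scene mean = 32.28 / 5 = 6.456
Suspect mean = 33.33 / 5 = 6.666
Scene sample variance s_s^2 = 0.07553
Suspect sample variance s_c^2 = 0.16433
Pooled variance = ((n_s-1)*s_s^2 + (n_c-1)*s_c^2) / (n_s + n_c - 2) = 0.11993
Pooled SD = sqrt(0.11993) = 0.346309
Mean difference = -0.21
|d| = |-0.21| / 0.346309 = 0.606

0.606


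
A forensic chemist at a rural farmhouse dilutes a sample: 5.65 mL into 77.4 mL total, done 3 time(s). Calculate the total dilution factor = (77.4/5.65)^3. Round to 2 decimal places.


Dilution factor calculation:
Single dilution = V_total / V_sample = 77.4 / 5.65 ≈ 13.699115
Number of dilutions = 3
Total DF = (77.4 / 5.65)^3 (full precision, rounded at the end) = 2570.85

2570.85


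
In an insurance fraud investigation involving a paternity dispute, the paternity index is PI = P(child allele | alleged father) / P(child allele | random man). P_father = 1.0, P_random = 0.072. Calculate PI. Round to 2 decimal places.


Paternity Index calculation:
PI = P(allele|father) / P(allele|random)
PI = 1.0 / 0.072
PI = 13.89

13.89


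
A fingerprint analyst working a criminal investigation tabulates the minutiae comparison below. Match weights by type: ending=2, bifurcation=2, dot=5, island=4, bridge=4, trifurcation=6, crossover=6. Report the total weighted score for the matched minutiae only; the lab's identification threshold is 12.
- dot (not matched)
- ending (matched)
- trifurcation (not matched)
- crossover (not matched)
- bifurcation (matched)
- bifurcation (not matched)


Weighted minutiae match score:
  dot: not matched, +0
  ending: matched, +2 (running total 2)
  trifurcation: not matched, +0
  crossover: not matched, +0
  bifurcation: matched, +2 (running total 4)
  bifurcation: not matched, +0
Total score = 4
Threshold = 12; verdict = inconclusive

4


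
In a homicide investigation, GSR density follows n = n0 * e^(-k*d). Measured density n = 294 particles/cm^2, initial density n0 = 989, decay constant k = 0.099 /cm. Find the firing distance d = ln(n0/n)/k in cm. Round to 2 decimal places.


GSR distance calculation:
n0/n = 989 / 294 = 3.363946
ln(n0/n) = 1.213115
d = 1.213115 / 0.099 = 12.25 cm

12.25


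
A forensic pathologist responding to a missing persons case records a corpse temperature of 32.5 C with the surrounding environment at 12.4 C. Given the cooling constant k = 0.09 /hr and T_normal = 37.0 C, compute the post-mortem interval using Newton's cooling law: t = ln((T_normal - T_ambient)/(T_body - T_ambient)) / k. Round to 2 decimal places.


Using Newton's law of cooling:
t = ln((T_normal - T_ambient) / (T_body - T_ambient)) / k
T_normal - T_ambient = 24.6
T_body - T_ambient = 20.1
Ratio = 1.223881
ln(ratio) = 0.202027
t = 0.202027 / 0.09 = 2.24 hours

2.24


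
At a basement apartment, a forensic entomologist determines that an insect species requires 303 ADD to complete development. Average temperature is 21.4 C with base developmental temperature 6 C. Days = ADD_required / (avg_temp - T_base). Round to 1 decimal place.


Insect development time:
Effective temperature = avg_temp - T_base = 21.4 - 6 = 15.4 C
Days = ADD / effective_temp = 303 / 15.4 = 19.7 days

19.7


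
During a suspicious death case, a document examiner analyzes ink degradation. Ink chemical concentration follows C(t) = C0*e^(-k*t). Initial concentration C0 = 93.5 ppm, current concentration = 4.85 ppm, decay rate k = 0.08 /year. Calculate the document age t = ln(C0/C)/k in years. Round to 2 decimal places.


Document age estimation:
C0/C = 93.5 / 4.85 = 19.278351
ln(C0/C) = 2.958983
t = 2.958983 / 0.08 = 36.99 years

36.99


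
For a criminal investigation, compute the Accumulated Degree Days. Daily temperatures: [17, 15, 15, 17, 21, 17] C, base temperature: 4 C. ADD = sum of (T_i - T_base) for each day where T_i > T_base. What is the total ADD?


Computing ADD day by day:
Day 1: max(0, 17 - 4) = 13
Day 2: max(0, 15 - 4) = 11
Day 3: max(0, 15 - 4) = 11
Day 4: max(0, 17 - 4) = 13
Day 5: max(0, 21 - 4) = 17
Day 6: max(0, 17 - 4) = 13
Total ADD = 78

78


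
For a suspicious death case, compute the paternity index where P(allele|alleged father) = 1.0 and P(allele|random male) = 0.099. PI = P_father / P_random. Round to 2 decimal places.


Paternity Index calculation:
PI = P(allele|father) / P(allele|random)
PI = 1.0 / 0.099
PI = 10.10

10.10


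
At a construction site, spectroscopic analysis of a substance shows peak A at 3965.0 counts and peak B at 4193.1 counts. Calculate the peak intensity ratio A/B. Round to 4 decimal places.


Spectral peak ratio:
Peak A = 3965.0 counts
Peak B = 4193.1 counts
Ratio = 3965.0 / 4193.1 = 0.9456

0.9456


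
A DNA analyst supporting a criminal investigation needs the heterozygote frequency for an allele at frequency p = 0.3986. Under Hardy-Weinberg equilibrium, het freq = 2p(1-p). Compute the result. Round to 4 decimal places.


Hardy-Weinberg heterozygote frequency:
q = 1 - p = 1 - 0.3986 = 0.6014
2pq = 2 * 0.3986 * 0.6014 = 0.4794

0.4794


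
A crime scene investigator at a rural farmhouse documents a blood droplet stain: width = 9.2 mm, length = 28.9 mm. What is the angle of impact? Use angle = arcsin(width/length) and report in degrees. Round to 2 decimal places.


Blood spatter impact angle calculation:
width / length = 9.2 / 28.9 = 0.318339
angle = arcsin(0.318339)
angle = 18.56 degrees

18.56


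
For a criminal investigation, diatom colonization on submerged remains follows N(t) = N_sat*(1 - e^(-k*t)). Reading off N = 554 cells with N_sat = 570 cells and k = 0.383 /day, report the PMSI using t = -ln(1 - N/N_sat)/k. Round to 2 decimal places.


PMSI from diatom colonization curve:
N / N_sat = 554 / 570 = 0.97193
1 - N/N_sat = 0.02807
ln(1 - N/N_sat) = -3.573054
t = -ln(1 - N/N_sat) / k = -(-3.573054) / 0.383 = 9.33 days

9.33


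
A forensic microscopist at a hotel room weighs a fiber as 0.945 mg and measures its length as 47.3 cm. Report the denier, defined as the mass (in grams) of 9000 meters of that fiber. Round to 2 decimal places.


Denier calculation:
Mass in grams = 0.945 mg / 1000 = 0.000945 g
Length in meters = 47.3 cm / 100 = 0.473 m
Linear density = mass / length = 0.000945 / 0.473 = 0.00199789 g/m
Denier = (g/m) * 9000 = 0.00199789 * 9000 = 17.98

17.98
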